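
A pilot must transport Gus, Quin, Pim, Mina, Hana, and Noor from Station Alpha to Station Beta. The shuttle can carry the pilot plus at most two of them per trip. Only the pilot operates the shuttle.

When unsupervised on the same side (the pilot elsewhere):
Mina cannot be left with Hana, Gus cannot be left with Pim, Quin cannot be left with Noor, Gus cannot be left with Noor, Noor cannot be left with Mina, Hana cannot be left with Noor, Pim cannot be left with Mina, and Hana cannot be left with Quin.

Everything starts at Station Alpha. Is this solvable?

No

Whatever the first load, the items left behind include a forbidden pair without the pilot. No opening move is safe, so no plan exists.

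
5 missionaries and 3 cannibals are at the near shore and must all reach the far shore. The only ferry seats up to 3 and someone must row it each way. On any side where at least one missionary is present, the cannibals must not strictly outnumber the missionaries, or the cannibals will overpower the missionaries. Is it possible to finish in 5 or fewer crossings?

No

Counting alone: each trip to the far shore takes at most 3 across and each return brings at least 1 back, so after t trips out (and t−1 returns) at most 3t − (t−1) of the 8 are across; that first reaches 8 at t = 4, so at least 7 crossings are needed.
Since 5 < 7, 5 crossings cannot be enough. (The shortest complete plan in fact takes 7:)
1. 2 cannibals → the far shore.  (the near shore: 5M 1C; the far shore: 0M 2C)
2. 1 cannibal ← the near shore.  (the near shore: 5M 2C; the far shore: 0M 1C)
3. 2 missionaries and 1 cannibal → the far shore.  (the near shore: 3M 1C; the far shore: 2M 2C)
4. 1 cannibal ← the near shore.  (the near shore: 3M 2C; the far shore: 2M 1C)
5. 1 missionary and 2 cannibals → the far shore.  (the near shore: 2M 0C; the far shore: 3M 3C)
6. 1 cannibal ← the near shore.  (the near shore: 2M 1C; the far shore: 3M 2C)
7. 2 missionaries and 1 cannibal → the far shore.  (the near shore: 0M 0C; the far shore: 5M 3C)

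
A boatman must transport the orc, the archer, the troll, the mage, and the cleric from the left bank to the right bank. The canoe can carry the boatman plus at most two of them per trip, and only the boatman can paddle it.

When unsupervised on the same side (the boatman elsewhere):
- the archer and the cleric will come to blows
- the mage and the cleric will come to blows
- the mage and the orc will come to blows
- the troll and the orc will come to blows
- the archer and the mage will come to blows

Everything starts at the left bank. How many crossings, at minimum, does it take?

impossible

Whatever the first load, the items left behind include a forbidden pair without the boatman. No opening move is safe, so no plan exists.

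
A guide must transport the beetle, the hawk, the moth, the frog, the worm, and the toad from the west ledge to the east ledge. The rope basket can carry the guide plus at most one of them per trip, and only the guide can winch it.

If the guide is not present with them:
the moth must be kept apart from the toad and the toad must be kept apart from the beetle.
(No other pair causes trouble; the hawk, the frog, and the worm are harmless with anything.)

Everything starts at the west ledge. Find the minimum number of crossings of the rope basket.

Counting alone: the guide can take at most 1 across per trip to the east ledge, so moving all 6 needs at least 6 loaded trips out, with a return between consecutive ones — at least 11 crossings.
The safety rule pushes this higher. Following every safe sequence of crossings, the most of the 6 that can be at the east ledge as the rope basket arrives there on crossing 11 is 5 — never all 6.
So no plan with fewer than 13 crossings exists, and this one achieves 13:
1. Guide goes to the east ledge with the toad.  [the west ledge: the beetle, the frog, the hawk, the moth, the worm | the east ledge: the toad]
2. Guide goes back to the west ledge alone.  [the west ledge: the beetle, the frog, the hawk, the moth, the worm | the east ledge: the toad]
3. Guide goes to the east ledge with the beetle.  [the west ledge: the frog, the hawk, the moth, the worm | the east ledge: the beetle, the toad]
4. Guide goes back to the west ledge with the toad.  [the west ledge: the frog, the hawk, the moth, the toad, the worm | the east ledge: the beetle]
5. Guide goes to the east ledge with the moth.  [the west ledge: the frog, the hawk, the toad, the worm | the east ledge: the beetle, the moth]
6. Guide goes back to the west ledge alone.  [the west ledge: the frog, the hawk, the toad, the worm | the east ledge: the beetle, the moth]
7. Guide goes to the east ledge with the hawk.  [the west ledge: the frog, the toad, the worm | the east ledge: the beetle, the hawk, the moth]
8. Guide goes back to the west ledge alone.  [the west ledge: the frog, the toad, the worm | the east ledge: the beetle, the hawk, the moth]
9. Guide goes to the east ledge with the frog.  [the west ledge: the toad, the worm | the east ledge: the beetle, the frog, the hawk, the moth]
10. Guide goes back to the west ledge alone.  [the west ledge: the toad, the worm | the east ledge: the beetle, the frog, the hawk, the moth]
11. Guide goes to the east ledge with the worm.  [the west ledge: the toad | the east ledge: the beetle, the frog, the hawk, the moth, the worm]
12. Guide goes back to the west ledge alone.  [the west ledge: the toad | the east ledge: the beetle, the frog, the hawk, the moth, the worm]
13. Guide goes to the east ledge with the toad.  [the west ledge: — | the east ledge: the beetle, the frog, the hawk, the moth, the toad, the worm]

13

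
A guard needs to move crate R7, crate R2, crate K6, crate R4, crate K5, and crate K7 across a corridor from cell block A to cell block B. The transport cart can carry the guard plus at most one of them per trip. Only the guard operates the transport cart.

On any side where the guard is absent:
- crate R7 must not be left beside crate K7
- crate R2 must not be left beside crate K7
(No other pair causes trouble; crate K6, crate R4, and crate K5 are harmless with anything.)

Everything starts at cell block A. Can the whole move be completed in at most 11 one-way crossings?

No

Counting alone: the guard can take at most 1 across per trip to cell block B, so moving all 6 needs at least 6 loaded trips out, with a return between consecutive ones — at least 11 crossings.
The safety rule pushes this higher. Following every safe sequence of crossings, the most of the 6 that can be at cell block B as the transport cart arrives there on crossing 11 is 5 — never all 6.
So the move cannot be finished within 11 crossings. (The shortest complete plan takes 13:)
1. Guard goes to cell block B with crate K7.  [cell block A: crate K5, crate K6, crate R2, crate R4, crate R7 | cell block B: crate K7]
2. Guard goes back to cell block A alone.  [cell block A: crate K5, crate K6, crate R2, crate R4, crate R7 | cell block B: crate K7]
3. Guard goes to cell block B with crate R7.  [cell block A: crate K5, crate K6, crate R2, crate R4 | cell block B: crate K7, crate R7]
4. Guard goes back to cell block A with crate K7.  [cell block A: crate K5, crate K6, crate K7, crate R2, crate R4 | cell block B: crate R7]
5. Guard goes to cell block B with crate R2.  [cell block A: crate K5, crate K6, crate K7, crate R4 | cell block B: crate R2, crate R7]
6. Guard goes back to cell block A alone.  [cell block A: crate K5, crate K6, crate K7, crate R4 | cell block B: crate R2, crate R7]
7. Guard goes to cell block B with crate K6.  [cell block A: crate K5, crate K7, crate R4 | cell block B: crate K6, crate R2, crate R7]
8. Guard goes back to cell block A alone.  [cell block A: crate K5, crate K7, crate R4 | cell block B: crate K6, crate R2, crate R7]
9. Guard goes to cell block B with crate R4.  [cell block A: crate K5, crate K7 | cell block B: crate K6, crate R2, crate R4, crate R7]
10. Guard goes back to cell block A alone.  [cell block A: crate K5, crate K7 | cell block B: crate K6, crate R2, crate R4, crate R7]
11. Guard goes to cell block B with crate K5.  [cell block A: crate K7 | cell block B: crate K5, crate K6, crate R2, crate R4, crate R7]
12. Guard goes back to cell block A alone.  [cell block A: crate K7 | cell block B: crate K5, crate K6, crate R2, crate R4, crate R7]
13. Guard goes to cell block B with crate K7.  [cell block A: — | cell block B: crate K5, crate K6, crate K7, crate R2, crate R4, crate R7]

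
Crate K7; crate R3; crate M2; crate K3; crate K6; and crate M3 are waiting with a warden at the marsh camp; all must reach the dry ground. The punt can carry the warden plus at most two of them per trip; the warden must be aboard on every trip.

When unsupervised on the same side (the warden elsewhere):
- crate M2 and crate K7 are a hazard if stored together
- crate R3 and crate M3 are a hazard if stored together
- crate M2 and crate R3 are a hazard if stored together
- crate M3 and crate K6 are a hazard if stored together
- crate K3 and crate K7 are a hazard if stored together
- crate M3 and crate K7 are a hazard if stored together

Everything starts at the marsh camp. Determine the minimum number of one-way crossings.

impossible

Whatever the first load, the items left behind include a forbidden pair without the warden. No opening move is safe, so no plan exists.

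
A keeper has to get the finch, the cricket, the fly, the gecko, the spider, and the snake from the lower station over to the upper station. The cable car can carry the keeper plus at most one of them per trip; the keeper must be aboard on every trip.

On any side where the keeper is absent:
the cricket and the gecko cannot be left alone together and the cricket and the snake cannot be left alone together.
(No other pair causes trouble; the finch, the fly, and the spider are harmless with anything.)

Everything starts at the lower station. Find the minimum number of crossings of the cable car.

Counting alone: the keeper can take at most 1 across per trip to the upper station, so moving all 6 needs at least 6 loaded trips out, with a return between consecutive ones — at least 11 crossings.
The safety rule pushes this higher. Following every safe sequence of crossings, the most of the 6 that can be at the upper station as the cable car arrives there on crossing 11 is 5 — never all 6.
So no plan with fewer than 13 crossings exists, and this one achieves 13:
1. Keeper goes to the upper station with the cricket.
2. Keeper goes back to the lower station alone.
3. Keeper goes to the upper station with the finch.
4. Keeper goes back to the lower station alone.
5. Keeper goes to the upper station with the fly.
6. Keeper goes back to the lower station alone.
7. Keeper goes to the upper station with the gecko.
8. Keeper goes back to the lower station with the cricket.
9. Keeper goes to the upper station with the snake.
10. Keeper goes back to the lower station alone.
11. Keeper goes to the upper station with the spider.
12. Keeper goes back to the lower station alone.
13. Keeper goes to the upper station with the cricket.

13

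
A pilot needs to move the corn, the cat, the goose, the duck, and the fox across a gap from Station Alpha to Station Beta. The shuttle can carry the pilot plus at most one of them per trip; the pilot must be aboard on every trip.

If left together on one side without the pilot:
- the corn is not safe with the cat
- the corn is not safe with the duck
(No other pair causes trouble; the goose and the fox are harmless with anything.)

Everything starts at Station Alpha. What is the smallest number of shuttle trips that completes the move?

Counting alone: the pilot can take at most 1 across per trip to Station Beta, so moving all 5 needs at least 5 loaded trips out, with a return between consecutive ones — at least 9 crossings.
The safety rule pushes this higher. Following every safe sequence of crossings, the most of the 5 that can be at Station Beta as the shuttle arrives there on crossing 9 is 4 — never all 5.
So no plan with fewer than 11 crossings exists, and this one achieves 11:
1. Pilot goes to Station Beta with the corn.
2. Pilot goes back to Station Alpha alone.
3. Pilot goes to Station Beta with the cat.
4. Pilot goes back to Station Alpha with the corn.
5. Pilot goes to Station Beta with the duck.
6. Pilot goes back to Station Alpha alone.
7. Pilot goes to Station Beta with the goose.
8. Pilot goes back to Station Alpha alone.
9. Pilot goes to Station Beta with the fox.
10. Pilot goes back to Station Alpha alone.
11. Pilot goes to Station Beta with the corn.

11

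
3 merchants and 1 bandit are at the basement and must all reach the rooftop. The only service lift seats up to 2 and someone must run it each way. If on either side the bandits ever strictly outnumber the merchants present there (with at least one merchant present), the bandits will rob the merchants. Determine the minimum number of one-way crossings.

5

Counting alone: each trip to the rooftop takes at most 2 across and each return brings at least 1 back, so after t trips out (and t−1 returns) at most 2t − (t−1) of the 4 are across; that first reaches 4 at t = 3, so at least 5 crossings are needed.
The plan below uses exactly 5 crossings, so it is optimal:
1. 1 merchant and 1 bandit → the rooftop.  (the basement: 2M 0B; the rooftop: 1M 1B)
2. 1 bandit ← the basement.  (the basement: 2M 1B; the rooftop: 1M 0B)
3. 1 merchant and 1 bandit → the rooftop.  (the basement: 1M 0B; the rooftop: 2M 1B)
4. 1 bandit ← the basement.  (the basement: 1M 1B; the rooftop: 2M 0B)
5. 1 merchant and 1 bandit → the rooftop.  (the basement: 0M 0B; the rooftop: 3M 1B)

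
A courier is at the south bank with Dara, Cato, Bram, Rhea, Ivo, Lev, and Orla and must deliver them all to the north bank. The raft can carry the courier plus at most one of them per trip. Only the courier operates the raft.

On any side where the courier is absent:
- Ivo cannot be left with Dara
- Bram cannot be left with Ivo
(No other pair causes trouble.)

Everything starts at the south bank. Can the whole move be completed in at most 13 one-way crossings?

Counting alone: the courier can take at most 1 across per trip to the north bank, so moving all 7 needs at least 7 loaded trips out, with a return between consecutive ones — at least 13 crossings.
The safety rule pushes this higher. Following every safe sequence of crossings, the most of the 7 that can be at the north bank as the raft arrives there on crossing 13 is 6 — never all 7.
So the move cannot be finished within 13 crossings. (The shortest complete plan takes 15:)
1. Courier goes to the north bank with Ivo.
2. Courier goes back to the south bank alone.
3. Courier goes to the north bank with Dara.
4. Courier goes back to the south bank with Ivo.
5. Courier goes to the north bank with Bram.
6. Courier goes back to the south bank alone.
7. Courier goes to the north bank with Cato.
8. Courier goes back to the south bank alone.
9. Courier goes to the north bank with Rhea.
10. Courier goes back to the south bank alone.
11. Courier goes to the north bank with Lev.
12. Courier goes back to the south bank alone.
13. Courier goes to the north bank with Orla.
14. Courier goes back to the south bank alone.
15. Courier goes to the north bank with Ivo.

No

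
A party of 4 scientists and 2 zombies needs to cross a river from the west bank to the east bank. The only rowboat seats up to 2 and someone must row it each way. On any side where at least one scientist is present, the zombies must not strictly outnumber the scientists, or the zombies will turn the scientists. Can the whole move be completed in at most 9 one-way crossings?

Yes

Yes — this plan uses 9 crossings (≤ 9):
1. 2 zombies → the east bank.  (the west bank: 4S 0Z; the east bank: 0S 2Z)
2. 1 zombie ← the west bank.  (the west bank: 4S 1Z; the east bank: 0S 1Z)
3. 2 scientists → the east bank.  (the west bank: 2S 1Z; the east bank: 2S 1Z)
4. 1 zombie ← the west bank.  (the west bank: 2S 2Z; the east bank: 2S 0Z)
5. 2 zombies → the east bank.  (the west bank: 2S 0Z; the east bank: 2S 2Z)
6. 1 zombie ← the west bank.  (the west bank: 2S 1Z; the east bank: 2S 1Z)
7. 1 scientist and 1 zombie → the east bank.  (the west bank: 1S 0Z; the east bank: 3S 2Z)
8. 1 zombie ← the west bank.  (the west bank: 1S 1Z; the east bank: 3S 1Z)
9. 1 scientist and 1 zombie → the east bank.  (the west bank: 0S 0Z; the east bank: 4S 2Z)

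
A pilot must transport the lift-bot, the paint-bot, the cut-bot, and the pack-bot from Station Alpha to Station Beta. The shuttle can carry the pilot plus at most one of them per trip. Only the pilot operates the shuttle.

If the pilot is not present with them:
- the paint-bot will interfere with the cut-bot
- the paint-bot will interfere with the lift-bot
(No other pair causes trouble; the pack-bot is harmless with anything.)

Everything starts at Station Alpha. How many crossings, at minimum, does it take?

9

Counting alone: the pilot can take at most 1 across per trip to Station Beta, so moving all 4 needs at least 4 loaded trips out, with a return between consecutive ones — at least 7 crossings.
The safety rule pushes this higher. Following every safe sequence of crossings, the most of the 4 that can be at Station Beta as the shuttle arrives there on crossing 7 is 3 — never all 4.
So no plan with fewer than 9 crossings exists, and this one achieves 9:
1. Pilot goes to Station Beta with the paint-bot.
2. Pilot goes back to Station Alpha alone.
3. Pilot goes to Station Beta with the lift-bot.
4. Pilot goes back to Station Alpha with the paint-bot.
5. Pilot goes to Station Beta with the cut-bot.
6. Pilot goes back to Station Alpha alone.
7. Pilot goes to Station Beta with the pack-bot.
8. Pilot goes back to Station Alpha alone.
9. Pilot goes to Station Beta with the paint-bot.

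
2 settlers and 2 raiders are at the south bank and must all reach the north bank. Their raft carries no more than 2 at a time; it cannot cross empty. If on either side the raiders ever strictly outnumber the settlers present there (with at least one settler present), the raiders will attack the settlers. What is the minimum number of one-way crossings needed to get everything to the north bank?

Counting alone: each trip to the north bank takes at most 2 across and each return brings at least 1 back, so after t trips out (and t−1 returns) at most 2t − (t−1) of the 4 are across; that first reaches 4 at t = 3, so at least 5 crossings are needed.
The plan below uses exactly 5 crossings, so it is optimal:
1. 2 raiders → the north bank.  (the south bank: 2S 0R; the north bank: 0S 2R)
2. 1 raider ← the south bank.  (the south bank: 2S 1R; the north bank: 0S 1R)
3. 2 settlers → the north bank.  (the south bank: 0S 1R; the north bank: 2S 1R)
4. 1 raider ← the south bank.  (the south bank: 0S 2R; the north bank: 2S 0R)
5. 2 raiders → the north bank.  (the south bank: 0S 0R; the north bank: 2S 2R)

5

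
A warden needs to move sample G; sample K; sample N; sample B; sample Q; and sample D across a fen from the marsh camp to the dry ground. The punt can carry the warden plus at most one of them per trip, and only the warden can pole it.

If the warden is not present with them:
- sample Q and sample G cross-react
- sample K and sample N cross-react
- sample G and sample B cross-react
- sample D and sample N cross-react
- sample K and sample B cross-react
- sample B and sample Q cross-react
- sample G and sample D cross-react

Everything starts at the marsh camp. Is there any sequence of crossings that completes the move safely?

No

Whatever the first load, the items left behind include a forbidden pair without the warden. No opening move is safe, so no plan exists.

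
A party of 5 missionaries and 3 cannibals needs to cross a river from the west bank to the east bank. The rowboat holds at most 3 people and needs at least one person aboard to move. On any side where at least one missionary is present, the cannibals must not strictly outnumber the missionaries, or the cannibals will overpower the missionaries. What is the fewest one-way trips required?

7

Counting alone: each trip to the east bank takes at most 3 across and each return brings at least 1 back, so after t trips out (and t−1 returns) at most 3t − (t−1) of the 8 are across; that first reaches 8 at t = 4, so at least 7 crossings are needed.
The plan below uses exactly 7 crossings, so it is optimal:
1. 2 cannibals → the east bank.  (the west bank: 5M 1C; the east bank: 0M 2C)
2. 1 cannibal ← the west bank.  (the west bank: 5M 2C; the east bank: 0M 1C)
3. 2 missionaries and 1 cannibal → the east bank.  (the west bank: 3M 1C; the east bank: 2M 2C)
4. 1 cannibal ← the west bank.  (the west bank: 3M 2C; the east bank: 2M 1C)
5. 1 missionary and 2 cannibals → the east bank.  (the west bank: 2M 0C; the east bank: 3M 3C)
6. 1 cannibal ← the west bank.  (the west bank: 2M 1C; the east bank: 3M 2C)
7. 2 missionaries and 1 cannibal → the east bank.  (the west bank: 0M 0C; the east bank: 5M 3C)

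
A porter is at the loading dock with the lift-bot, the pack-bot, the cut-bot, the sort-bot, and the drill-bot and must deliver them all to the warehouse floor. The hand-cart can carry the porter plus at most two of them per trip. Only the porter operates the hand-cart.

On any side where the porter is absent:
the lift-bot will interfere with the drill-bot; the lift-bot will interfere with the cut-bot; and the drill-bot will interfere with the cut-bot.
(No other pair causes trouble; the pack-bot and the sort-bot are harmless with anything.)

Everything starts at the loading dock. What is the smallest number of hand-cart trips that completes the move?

Counting alone: the porter can take at most 2 across per trip to the warehouse floor, so moving all 5 needs at least 3 loaded trips out, with a return between consecutive ones — at least 5 crossings.
The safety rule pushes this higher. Following every safe sequence of crossings, the most of the 5 that can be at the warehouse floor as the hand-cart arrives there on crossing 5 is 4 — never all 5.
So no plan with fewer than 7 crossings exists, and this one achieves 7:
1. Porter goes to the warehouse floor with the cut-bot and the lift-bot.
2. Porter goes back to the loading dock with the lift-bot.
3. Porter goes to the warehouse floor with the lift-bot and the pack-bot.
4. Porter goes back to the loading dock with the lift-bot.
5. Porter goes to the warehouse floor with the lift-bot and the sort-bot.
6. Porter goes back to the loading dock with the lift-bot.
7. Porter goes to the warehouse floor with the drill-bot and the lift-bot.

7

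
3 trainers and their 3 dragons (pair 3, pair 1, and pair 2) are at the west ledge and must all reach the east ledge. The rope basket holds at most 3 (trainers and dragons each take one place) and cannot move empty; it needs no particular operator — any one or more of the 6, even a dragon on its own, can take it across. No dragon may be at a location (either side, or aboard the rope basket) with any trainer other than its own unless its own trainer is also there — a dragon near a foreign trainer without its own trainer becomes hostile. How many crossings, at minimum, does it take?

5

Counting alone: each trip to the east ledge takes at most 3 across and each return brings at least 1 back, so after t trips out (and t−1 returns) at most 3t − (t−1) of the 6 are across; that first reaches 6 at t = 3, so at least 5 crossings are needed.
The plan below uses exactly 5 crossings, so it is optimal:
1. dragon 3 and trainer 3 cross → the east ledge.
2. trainer 3 crosses ← the west ledge.
3. trainer 1, trainer 2, and trainer 3 cross → the east ledge.
4. dragon 3 crosses ← the west ledge.
5. dragon 1, dragon 2, and dragon 3 cross → the east ledge.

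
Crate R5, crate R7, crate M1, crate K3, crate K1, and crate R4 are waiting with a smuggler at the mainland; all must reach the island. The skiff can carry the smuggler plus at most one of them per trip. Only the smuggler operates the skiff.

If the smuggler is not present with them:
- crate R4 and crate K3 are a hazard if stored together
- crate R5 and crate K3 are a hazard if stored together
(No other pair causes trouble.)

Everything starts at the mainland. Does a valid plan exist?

Yes

1. Smuggler goes to the island with crate K3.  [the mainland: crate K1, crate M1, crate R4, crate R5, crate R7 | the island: crate K3]
2. Smuggler goes back to the mainland alone.  [the mainland: crate K1, crate M1, crate R4, crate R5, crate R7 | the island: crate K3]
3. Smuggler goes to the island with crate R5.  [the mainland: crate K1, crate M1, crate R4, crate R7 | the island: crate K3, crate R5]
4. Smuggler goes back to the mainland with crate K3.  [the mainland: crate K1, crate K3, crate M1, crate R4, crate R7 | the island: crate R5]
5. Smuggler goes to the island with crate R4.  [the mainland: crate K1, crate K3, crate M1, crate R7 | the island: crate R4, crate R5]
6. Smuggler goes back to the mainland alone.  [the mainland: crate K1, crate K3, crate M1, crate R7 | the island: crate R4, crate R5]
7. Smuggler goes to the island with crate R7.  [the mainland: crate K1, crate K3, crate M1 | the island: crate R4, crate R5, crate R7]
8. Smuggler goes back to the mainland alone.  [the mainland: crate K1, crate K3, crate M1 | the island: crate R4, crate R5, crate R7]
9. Smuggler goes to the island with crate M1.  [the mainland: crate K1, crate K3 | the island: crate M1, crate R4, crate R5, crate R7]
10. Smuggler goes back to the mainland alone.  [the mainland: crate K1, crate K3 | the island: crate M1, crate R4, crate R5, crate R7]
11. Smuggler goes to the island with crate K1.  [the mainland: crate K3 | the island: crate K1, crate M1, crate R4, crate R5, crate R7]
12. Smuggler goes back to the mainland alone.  [the mainland: crate K3 | the island: crate K1, crate M1, crate R4, crate R5, crate R7]
13. Smuggler goes to the island with crate K3.  [the mainland: — | the island: crate K1, crate K3, crate M1, crate R4, crate R5, crate R7]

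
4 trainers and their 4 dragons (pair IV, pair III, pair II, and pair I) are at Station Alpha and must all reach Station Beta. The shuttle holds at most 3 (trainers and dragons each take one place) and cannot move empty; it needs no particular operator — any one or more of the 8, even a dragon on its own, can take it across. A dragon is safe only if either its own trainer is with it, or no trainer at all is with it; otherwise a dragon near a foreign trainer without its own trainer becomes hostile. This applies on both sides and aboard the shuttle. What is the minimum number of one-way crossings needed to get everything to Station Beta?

9

Counting alone: each trip to Station Beta takes at most 3 across and each return brings at least 1 back, so after t trips out (and t−1 returns) at most 3t − (t−1) of the 8 are across; that first reaches 8 at t = 4, so at least 7 crossings are needed.
The safety rule pushes this higher. Following every safe sequence of crossings, the most of the 8 that can be at Station Beta as the shuttle arrives there on crossing 7 is 7 — never all 8.
So no plan with fewer than 9 crossings exists, and this one achieves 9:
1. dragon IV and trainer IV cross → Station Beta.
2. trainer IV crosses ← Station Alpha.
3. dragon III, trainer III, and trainer IV cross → Station Beta.
4. dragon IV and trainer IV cross ← Station Alpha.
5. trainer I, trainer II, and trainer IV cross → Station Beta.
6. dragon III crosses ← Station Alpha.
7. dragon III and dragon IV cross → Station Beta.
8. dragon IV crosses ← Station Alpha.
9. dragon I, dragon II, and dragon IV cross → Station Beta.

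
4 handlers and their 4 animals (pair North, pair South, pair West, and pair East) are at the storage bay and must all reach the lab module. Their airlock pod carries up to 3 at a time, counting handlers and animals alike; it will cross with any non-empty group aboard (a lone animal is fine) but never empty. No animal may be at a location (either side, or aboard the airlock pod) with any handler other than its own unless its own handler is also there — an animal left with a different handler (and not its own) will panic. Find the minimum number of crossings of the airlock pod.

Counting alone: each trip to the lab module takes at most 3 across and each return brings at least 1 back, so after t trips out (and t−1 returns) at most 3t − (t−1) of the 8 are across; that first reaches 8 at t = 4, so at least 7 crossings are needed.
The safety rule pushes this higher. Following every safe sequence of crossings, the most of the 8 that can be at the lab module as the airlock pod arrives there on crossing 7 is 7 — never all 8.
So no plan with fewer than 9 crossings exists, and this one achieves 9:
1. animal North and handler North cross → the lab module.
2. handler North crosses ← the storage bay.
3. animal South, handler North, and handler South cross → the lab module.
4. animal North and handler North cross ← the storage bay.
5. handler East, handler North, and handler West cross → the lab module.
6. animal South crosses ← the storage bay.
7. animal North and animal South cross → the lab module.
8. animal North crosses ← the storage bay.
9. animal East, animal North, and animal West cross → the lab module.

9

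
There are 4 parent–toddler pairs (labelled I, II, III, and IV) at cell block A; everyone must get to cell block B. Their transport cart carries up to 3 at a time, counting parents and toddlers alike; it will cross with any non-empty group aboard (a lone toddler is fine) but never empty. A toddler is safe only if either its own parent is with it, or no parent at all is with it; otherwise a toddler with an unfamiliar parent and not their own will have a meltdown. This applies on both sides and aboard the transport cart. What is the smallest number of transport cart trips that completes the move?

9

Counting alone: each trip to cell block B takes at most 3 across and each return brings at least 1 back, so after t trips out (and t−1 returns) at most 3t − (t−1) of the 8 are across; that first reaches 8 at t = 4, so at least 7 crossings are needed.
The safety rule pushes this higher. Following every safe sequence of crossings, the most of the 8 that can be at cell block B as the transport cart arrives there on crossing 7 is 7 — never all 8.
So no plan with fewer than 9 crossings exists, and this one achieves 9:
1. parent I and toddler I cross → cell block B.
2. parent I crosses ← cell block A.
3. parent I, parent II, and toddler II cross → cell block B.
4. parent I and toddler I cross ← cell block A.
5. parent I, parent III, and parent IV cross → cell block B.
6. toddler II crosses ← cell block A.
7. toddler I and toddler II cross → cell block B.
8. toddler I crosses ← cell block A.
9. toddler I, toddler III, and toddler IV cross → cell block B.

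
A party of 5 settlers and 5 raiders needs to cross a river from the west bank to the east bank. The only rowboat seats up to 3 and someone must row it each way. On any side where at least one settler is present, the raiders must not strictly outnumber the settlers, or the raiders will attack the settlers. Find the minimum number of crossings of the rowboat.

Counting alone: each trip to the east bank takes at most 3 across and each return brings at least 1 back, so after t trips out (and t−1 returns) at most 3t − (t−1) of the 10 are across; that first reaches 10 at t = 5, so at least 9 crossings are needed.
The safety rule pushes this higher. Following every safe sequence of crossings, the most of the 10 that can be at the east bank as the rowboat arrives there on crossing 9 is 9 — never all 10.
So no plan with fewer than 11 crossings exists, and this one achieves 11:
1. 2 raiders → the east bank.  (the west bank: 5S 3R; the east bank: 0S 2R)
2. 1 raider ← the west bank.  (the west bank: 5S 4R; the east bank: 0S 1R)
3. 3 raiders → the east bank.  (the west bank: 5S 1R; the east bank: 0S 4R)
4. 1 raider ← the west bank.  (the west bank: 5S 2R; the east bank: 0S 3R)
5. 3 settlers → the east bank.  (the west bank: 2S 2R; the east bank: 3S 3R)
6. 1 settler and 1 raider ← the west bank.  (the west bank: 3S 3R; the east bank: 2S 2R)
7. 3 settlers → the east bank.  (the west bank: 0S 3R; the east bank: 5S 2R)
8. 1 raider ← the west bank.  (the west bank: 0S 4R; the east bank: 5S 1R)
9. 2 raiders → the east bank.  (the west bank: 0S 2R; the east bank: 5S 3R)
10. 1 raider ← the west bank.  (the west bank: 0S 3R; the east bank: 5S 2R)
11. 3 raiders → the east bank.  (the west bank: 0S 0R; the east bank: 5S 5R)

11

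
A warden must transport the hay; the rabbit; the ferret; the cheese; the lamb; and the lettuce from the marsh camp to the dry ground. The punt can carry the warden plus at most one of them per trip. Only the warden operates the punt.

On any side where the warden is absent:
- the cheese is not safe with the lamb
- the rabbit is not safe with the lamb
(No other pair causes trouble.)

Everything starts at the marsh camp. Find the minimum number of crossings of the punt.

Counting alone: the warden can take at most 1 across per trip to the dry ground, so moving all 6 needs at least 6 loaded trips out, with a return between consecutive ones — at least 11 crossings.
The safety rule pushes this higher. Following every safe sequence of crossings, the most of the 6 that can be at the dry ground as the punt arrives there on crossing 11 is 5 — never all 6.
So no plan with fewer than 13 crossings exists, and this one achieves 13:
1. Warden goes to the dry ground with the lamb.
2. Warden goes back to the marsh camp alone.
3. Warden goes to the dry ground with the hay.
4. Warden goes back to the marsh camp alone.
5. Warden goes to the dry ground with the rabbit.
6. Warden goes back to the marsh camp with the lamb.
7. Warden goes to the dry ground with the cheese.
8. Warden goes back to the marsh camp alone.
9. Warden goes to the dry ground with the ferret.
10. Warden goes back to the marsh camp alone.
11. Warden goes to the dry ground with the lettuce.
12. Warden goes back to the marsh camp alone.
13. Warden goes to the dry ground with the lamb.

13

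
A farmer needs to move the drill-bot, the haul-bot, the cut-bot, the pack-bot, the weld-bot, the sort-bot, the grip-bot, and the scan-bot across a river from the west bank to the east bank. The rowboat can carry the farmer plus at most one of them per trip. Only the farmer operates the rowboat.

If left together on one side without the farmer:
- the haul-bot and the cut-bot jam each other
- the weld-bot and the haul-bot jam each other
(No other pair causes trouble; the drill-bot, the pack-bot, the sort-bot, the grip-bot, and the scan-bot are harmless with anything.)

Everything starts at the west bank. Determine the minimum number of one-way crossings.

Counting alone: the farmer can take at most 1 across per trip to the east bank, so moving all 8 needs at least 8 loaded trips out, with a return between consecutive ones — at least 15 crossings.
The safety rule pushes this higher. Following every safe sequence of crossings, the most of the 8 that can be at the east bank as the rowboat arrives there on crossing 15 is 7 — never all 8.
So no plan with fewer than 17 crossings exists, and this one achieves 17:
1. Farmer goes to the east bank with the haul-bot.  [the west bank: the cut-bot, the drill-bot, the grip-bot, the pack-bot, the scan-bot, the sort-bot, the weld-bot | the east bank: the haul-bot]
2. Farmer goes back to the west bank alone.  [the west bank: the cut-bot, the drill-bot, the grip-bot, the pack-bot, the scan-bot, the sort-bot, the weld-bot | the east bank: the haul-bot]
3. Farmer goes to the east bank with the drill-bot.  [the west bank: the cut-bot, the grip-bot, the pack-bot, the scan-bot, the sort-bot, the weld-bot | the east bank: the drill-bot, the haul-bot]
4. Farmer goes back to the west bank alone.  [the west bank: the cut-bot, the grip-bot, the pack-bot, the scan-bot, the sort-bot, the weld-bot | the east bank: the drill-bot, the haul-bot]
5. Farmer goes to the east bank with the cut-bot.  [the west bank: the grip-bot, the pack-bot, the scan-bot, the sort-bot, the weld-bot | the east bank: the cut-bot, the drill-bot, the haul-bot]
6. Farmer goes back to the west bank with the haul-bot.  [the west bank: the grip-bot, the haul-bot, the pack-bot, the scan-bot, the sort-bot, the weld-bot | the east bank: the cut-bot, the drill-bot]
7. Farmer goes to the east bank with the weld-bot.  [the west bank: the grip-bot, the haul-bot, the pack-bot, the scan-bot, the sort-bot | the east bank: the cut-bot, the drill-bot, the weld-bot]
8. Farmer goes back to the west bank alone.  [the west bank: the grip-bot, the haul-bot, the pack-bot, the scan-bot, the sort-bot | the east bank: the cut-bot, the drill-bot, the weld-bot]
9. Farmer goes to the east bank with the pack-bot.  [the west bank: the grip-bot, the haul-bot, the scan-bot, the sort-bot | the east bank: the cut-bot, the drill-bot, the pack-bot, the weld-bot]
10. Farmer goes back to the west bank alone.  [the west bank: the grip-bot, the haul-bot, the scan-bot, the sort-bot | the east bank: the cut-bot, the drill-bot, the pack-bot, the weld-bot]
11. Farmer goes to the east bank with the sort-bot.  [the west bank: the grip-bot, the haul-bot, the scan-bot | the east bank: the cut-bot, the drill-bot, the pack-bot, the sort-bot, the weld-bot]
12. Farmer goes back to the west bank alone.  [the west bank: the grip-bot, the haul-bot, the scan-bot | the east bank: the cut-bot, the drill-bot, the pack-bot, the sort-bot, the weld-bot]
13. Farmer goes to the east bank with the grip-bot.  [the west bank: the haul-bot, the scan-bot | the east bank: the cut-bot, the drill-bot, the grip-bot, the pack-bot, the sort-bot, the weld-bot]
14. Farmer goes back to the west bank alone.  [the west bank: the haul-bot, the scan-bot | the east bank: the cut-bot, the drill-bot, the grip-bot, the pack-bot, the sort-bot, the weld-bot]
15. Farmer goes to the east bank with the scan-bot.  [the west bank: the haul-bot | the east bank: the cut-bot, the drill-bot, the grip-bot, the pack-bot, the scan-bot, the sort-bot, the weld-bot]
16. Farmer goes back to the west bank alone.  [the west bank: the haul-bot | the east bank: the cut-bot, the drill-bot, the grip-bot, the pack-bot, the scan-bot, the sort-bot, the weld-bot]
17. Farmer goes to the east bank with the haul-bot.  [the west bank: — | the east bank: the cut-bot, the drill-bot, the grip-bot, the haul-bot, the pack-bot, the scan-bot, the sort-bot, the weld-bot]

17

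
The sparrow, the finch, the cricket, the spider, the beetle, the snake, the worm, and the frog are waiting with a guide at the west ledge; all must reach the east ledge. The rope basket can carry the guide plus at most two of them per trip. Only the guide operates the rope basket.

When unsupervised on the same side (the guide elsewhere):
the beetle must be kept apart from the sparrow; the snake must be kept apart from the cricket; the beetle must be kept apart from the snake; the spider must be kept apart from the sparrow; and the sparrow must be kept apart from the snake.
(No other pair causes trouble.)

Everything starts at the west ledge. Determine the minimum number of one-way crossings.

Counting alone: the guide can take at most 2 across per trip to the east ledge, so moving all 8 needs at least 4 loaded trips out, with a return between consecutive ones — at least 7 crossings.
The safety rule pushes this higher. Following every safe sequence of crossings, the most of the 8 that can be at the east ledge as the rope basket arrives there on crossings 7, 9, 11 is 5, 6, 7 respectively — never all 8.
So no plan with fewer than 13 crossings exists, and this one achieves 13:
1. Guide goes to the east ledge with the snake and the sparrow.
2. Guide goes back to the west ledge with the sparrow.
3. Guide goes to the east ledge with the finch and the sparrow.
4. Guide goes back to the west ledge with the sparrow.
5. Guide goes to the east ledge with the cricket and the sparrow.
6. Guide goes back to the west ledge with the snake.
7. Guide goes to the east ledge with the beetle and the spider.
8. Guide goes back to the west ledge with the sparrow.
9. Guide goes to the east ledge with the sparrow and the worm.
10. Guide goes back to the west ledge with the sparrow.
11. Guide goes to the east ledge with the frog and the sparrow.
12. Guide goes back to the west ledge with the sparrow.
13. Guide goes to the east ledge with the snake and the sparrow.

13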